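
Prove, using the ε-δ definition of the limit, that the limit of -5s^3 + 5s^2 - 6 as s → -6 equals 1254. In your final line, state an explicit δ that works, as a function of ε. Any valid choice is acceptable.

Fix ε > 0. We want δ > 0 such that 0 < |s + 6| < δ implies |(-5s^3 + 5s^2 - 6) − 1254| < ε.
(-5s^3 + 5s^2 - 6) − 1254 = -5s^3 + 5s^2 - 1260 = (s + 6)(-5s^2 + 35s - 210).
So |(-5s^3 + 5s^2 - 6) − 1254| = |s + 6|·|-5s^2 + 35s - 210|.
Require δ ≤ 2. Then |s + 6| < 2 gives |s| < 8, and by the triangle inequality |-5s^2 + 35s - 210| ≤ 5·8^2 + 35·8 + 210 = 810.
Hence |(-5s^3 + 5s^2 - 6) − 1254| ≤ 810|s + 6| < ε provided |s + 6| < ε/810.
Choosing δ = min(2, ε/810) ensures both conditions, hence |(-5s^3 + 5s^2 - 6) − 1254| < ε.

δ = min(2, ε/810)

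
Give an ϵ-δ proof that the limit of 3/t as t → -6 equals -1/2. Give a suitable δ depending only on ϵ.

δ = min(3, 6ϵ)

Suppose ϵ > 0. We seek δ > 0 such that 0 < |t + 6| < δ implies |3/t + 1/2| < ϵ.
|3/t + 1/2| = 3·|-6 − t|/(6·|t|) = 3|t + 6|/(6|t|).
Require δ ≤ 3 so that |t| > 6 − 3 = 3, hence 6|t| > 18.
Then |3/t + 1/2| < 3|t + 6|/18, which is < ϵ when |t + 6| < 6ϵ.
Take δ = min(3, 6ϵ). Then 0 < |t + 6| < δ gives both |t + 6| < 3 and |t + 6| < 6ϵ, so |3/t + 1/2| < ϵ.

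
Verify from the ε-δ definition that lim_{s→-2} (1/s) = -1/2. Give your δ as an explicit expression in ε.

δ = min(1, 2ε)

Fix ε > 0. We seek δ > 0 such that 0 < |s + 2| < δ implies |1/s + 1/2| < ε.
|1/s + 1/2| = |-2 − s|/(2·|s|) = |s + 2|/(2|s|).
Require δ ≤ 1 so that |s| > 2 − 1 = 1, hence 2|s| > 2.
Then |1/s + 1/2| < |s + 2|/2, which is < ε when |s + 2| < 2ε.
Take δ = min(1, 2ε). Then 0 < |s + 2| < δ gives both |s + 2| < 1 and |s + 2| < 2ε, so |1/s + 1/2| < ε.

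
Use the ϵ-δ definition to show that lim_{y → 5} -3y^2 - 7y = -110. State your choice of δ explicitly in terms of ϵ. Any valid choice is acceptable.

δ = min(1, ϵ/40)

Let ϵ > 0 be given. We want δ > 0 such that 0 < |y − 5| < δ implies |(-3y^2 - 7y) + 110| < ϵ.
(-3y^2 - 7y) + 110 = -3y^2 - 7y + 110 = (y − 5)(-3y - 22).
So |(-3y^2 - 7y) + 110| = |y − 5|·|-3y - 22|.
Require δ ≤ 1. Then |y − 5| < 1 gives |y| < 6, and by the triangle inequality |-3y - 22| ≤ 3·6 + 22 = 40.
Hence |(-3y^2 - 7y) + 110| ≤ 40|y − 5| < ϵ provided |y − 5| < ϵ/40.
Choosing δ = min(1, ϵ/40) ensures both conditions, hence |(-3y^2 - 7y) + 110| < ϵ.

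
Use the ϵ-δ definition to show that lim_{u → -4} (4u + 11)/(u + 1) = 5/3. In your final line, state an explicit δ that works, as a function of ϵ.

δ = min(3/2, (9/14)ϵ)

Fix ϵ > 0. We want δ > 0 with 0 < |u + 4| < δ ⇒ |(4u + 11)/(u + 1) − (5/3)| < ϵ.
Combining over a common denominator, (4u + 11)/(u + 1) − (5/3) = [(4u + 11)·(-3) − (-5)·(u + 1)] / [(-3)·(u + 1)] = -7(u + 4) / ((-3)(u + 1)).
So |(4u + 11)/(u + 1) − (5/3)| = 7|u + 4| / (3·|u + 1|).
Require δ ≤ 3/2, so |u + 1| ≥ |-3| − |u + 4| > 3 − 3/2 = 3/2.
Hence |(4u + 11)/(u + 1) − (5/3)| < 7|u + 4|/(3·(3/2)) = (14/9)|u + 4|, which is < ϵ once |u + 4| < (9/14)ϵ.
Take δ = min(3/2, (9/14)ϵ). Then 0 < |u + 4| < δ forces both bounds, so |(4u + 11)/(u + 1) − (5/3)| < ϵ.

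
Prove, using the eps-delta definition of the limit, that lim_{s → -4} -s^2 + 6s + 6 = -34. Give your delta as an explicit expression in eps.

Let eps > 0. We want delta > 0 such that 0 < |s + 4| < delta implies |(-s^2 + 6s + 6) + 34| < eps.
(-s^2 + 6s + 6) + 34 = -s^2 + 6s + 40 = (s + 4)(-s + 10).
So |(-s^2 + 6s + 6) + 34| = |s + 4|·|-s + 10|.
Require delta ≤ 1. Then |s + 4| < 1 gives |s| < 5, and by the triangle inequality |-s + 10| ≤ 5 + 10 = 15.
Hence |(-s^2 + 6s + 6) + 34| ≤ 15|s + 4| < eps provided |s + 4| < eps/15.
Take delta = min(1, eps/15). Then 0 < |s + 4| < delta gives both |s + 4| < 1 and |s + 4| < eps/15, so |(-s^2 + 6s + 6) + 34| < eps.

delta = min(1, eps/15)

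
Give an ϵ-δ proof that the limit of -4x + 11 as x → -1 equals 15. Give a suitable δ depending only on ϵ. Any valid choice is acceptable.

Let ϵ > 0. We need δ > 0 so that 0 < |x + 1| < δ implies |(-4x + 11) − 15| < ϵ.
|(-4x + 11) − 15| = |-4x - 4| = 4|x + 1|.
Thus it suffices that |x + 1| < ϵ/4.
Choosing δ = ϵ/4 gives |(-4x + 11) − 15| = 4|x + 1| < ϵ whenever |x + 1| < δ.

δ = ϵ/4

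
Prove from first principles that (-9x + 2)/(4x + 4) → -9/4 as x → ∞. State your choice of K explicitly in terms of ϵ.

K = (11/4)/ϵ

Let ϵ > 0 be given. We seek K > 0 such that x > K implies |(-9x + 2)/(4x + 4) + 9/4| < ϵ.
(-9x + 2)/(4x + 4) + 9/4 = (4(-9x + 2) − (-9)(4x + 4)) / (4(4x + 4)) = 44/(4(4x + 4)).
For x > 0 we have 4x + 4 > 4x, so |(-9x + 2)/(4x + 4) + 9/4| = 44/(4(4x + 4)) < 44/(4·4x) = (11/4)/x.
Thus |(-9x + 2)/(4x + 4) + 9/4| < ϵ whenever x > (11/4)/ϵ.
Take K = (11/4)/ϵ. If x > K then |(-9x + 2)/(4x + 4) + 9/4| < (11/4)/x < ϵ.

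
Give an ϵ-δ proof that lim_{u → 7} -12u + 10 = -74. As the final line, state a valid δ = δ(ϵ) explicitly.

Suppose ϵ > 0. We need δ > 0 so that 0 < |u − 7| < δ implies |(-12u + 10) + 74| < ϵ.
|(-12u + 10) + 74| = |-12u + 84| = 12|u − 7|.
So 12|u − 7| < ϵ exactly when |u − 7| < ϵ/12.
Take δ = ϵ/12. If 0 < |u − 7| < δ then |(-12u + 10) + 74| = 12|u − 7| < 12·(ϵ/12) = ϵ.

δ = ϵ/12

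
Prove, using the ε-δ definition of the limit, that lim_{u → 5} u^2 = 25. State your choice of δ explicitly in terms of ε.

Fix ε > 0. We seek δ > 0 with 0 < |u − 5| < δ ⇒ |u^2 − 25| < ε.
Factor: u^2 − 25 = (u − 5)(u + 5), so |u^2 − 25| = |u − 5|·|u + 5|.
Impose δ ≤ 2 so that |u| < 7; then |u + 5| ≤ 12.
Hence |u^2 − 25| ≤ 12|u − 5|, which is < ε once |u − 5| < ε/12.
Take δ = min(2, ε/12). If 0 < |u − 5| < δ then both bounds hold and |u^2 − 25| ≤ 12|u − 5| < 12·(ε/12) = ε.

δ = min(2, ε/12)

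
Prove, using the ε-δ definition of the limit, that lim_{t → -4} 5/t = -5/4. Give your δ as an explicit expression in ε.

δ = min(2, (8/5)ε)

Let ε > 0. We seek δ > 0 such that 0 < |t + 4| < δ implies |5/t + 5/4| < ε.
|5/t + 5/4| = 5·|-4 − t|/(4·|t|) = 5|t + 4|/(4|t|).
Require δ ≤ 2 so that |t| > 4 − 2 = 2, hence 4|t| > 8.
Then |5/t + 5/4| < 5|t + 4|/8, which is < ε when |t + 4| < (8/5)ε.
Take δ = min(2, (8/5)ε). Then 0 < |t + 4| < δ gives both |t + 4| < 2 and |t + 4| < (8/5)ε, so |5/t + 5/4| < ε.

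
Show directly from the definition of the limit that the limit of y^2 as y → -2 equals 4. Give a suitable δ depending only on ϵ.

δ = min(1, ϵ/5)

Let ϵ > 0 be given. We seek δ > 0 with 0 < |y + 2| < δ ⇒ |y^2 − 4| < ϵ.
Factor: y^2 − 4 = (y + 2)(y - 2), so |y^2 − 4| = |y + 2|·|y - 2|.
Restrict δ ≤ 1. Then |y + 2| < 1 gives |y| < 3, so by the triangle inequality |y - 2| ≤ 3 + 2 = 5.
Hence |y^2 − 4| ≤ 5|y + 2|, which is < ϵ once |y + 2| < ϵ/5.
Take δ = min(1, ϵ/5). If 0 < |y + 2| < δ then both bounds hold and |y^2 − 4| ≤ 5|y + 2| < 5·(ϵ/5) = ϵ.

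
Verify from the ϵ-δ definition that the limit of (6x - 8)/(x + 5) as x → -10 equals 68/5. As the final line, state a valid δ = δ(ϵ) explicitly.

δ = min(5/2, (25/76)ϵ)

Fix ϵ > 0. We want δ > 0 with 0 < |x + 10| < δ ⇒ |(6x - 8)/(x + 5) − (68/5)| < ϵ.
Combining over a common denominator, (6x - 8)/(x + 5) − (68/5) = [(6x - 8)·(-5) − (-68)·(x + 5)] / [(-5)·(x + 5)] = 38(x + 10) / ((-5)(x + 5)).
So |(6x - 8)/(x + 5) − (68/5)| = 38|x + 10| / (5·|x + 5|).
Restrict δ ≤ 5/2. Then |x + 10| < 5/2 gives |x + 5| = |(x + 10) + (-5)| ≥ 5 − 5/2 = 5/2.
Hence |(6x - 8)/(x + 5) − (68/5)| < 38|x + 10|/(5·(5/2)) = (76/25)|x + 10|, which is < ϵ once |x + 10| < (25/76)ϵ.
Take δ = min(5/2, (25/76)ϵ). Then 0 < |x + 10| < δ forces both bounds, so |(6x - 8)/(x + 5) − (68/5)| < ϵ.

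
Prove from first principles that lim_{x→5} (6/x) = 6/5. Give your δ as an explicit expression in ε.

Let ε > 0 be given. We seek δ > 0 such that 0 < |x − 5| < δ implies |6/x − (6/5)| < ε.
|6/x − (6/5)| = 6·|5 − x|/(5·|x|) = 6|x − 5|/(5|x|).
Require δ ≤ 5/2 so that |x| > 5 − 5/2 = 5/2, hence 5|x| > 25/2.
Then |6/x − (6/5)| < 6|x − 5|/(25/2), which is < ε when |x − 5| < (25/12)ε.
Take δ = min(5/2, (25/12)ε). Then 0 < |x − 5| < δ gives both |x − 5| < 5/2 and |x − 5| < (25/12)ε, so |6/x − (6/5)| < ε.

δ = min(5/2, (25/12)ε)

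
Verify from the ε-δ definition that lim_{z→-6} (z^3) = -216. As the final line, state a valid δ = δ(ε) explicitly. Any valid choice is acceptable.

δ = min(1, ε/127)

Let ε > 0. We seek δ > 0 with 0 < |z + 6| < δ ⇒ |z^3 + 216| < ε.
Factor: z^3 + 216 = (z + 6)(z^2 - 6z + 36), so |z^3 + 216| = |z + 6|·|z^2 - 6z + 36|.
Impose δ ≤ 1 so that |z| < 7; then |z^2 - 6z + 36| ≤ 127.
Hence |z^3 + 216| ≤ 127|z + 6|, which is < ε once |z + 6| < ε/127.
Take δ = min(1, ε/127). If 0 < |z + 6| < δ then both bounds hold and |z^3 + 216| ≤ 127|z + 6| < 127·(ε/127) = ε.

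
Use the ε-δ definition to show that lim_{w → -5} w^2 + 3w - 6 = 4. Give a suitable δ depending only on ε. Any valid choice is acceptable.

δ = min(2, ε/9)

Let ε > 0 be given. We want δ > 0 such that 0 < |w + 5| < δ implies |(w^2 + 3w - 6) − 4| < ε.
(w^2 + 3w - 6) − 4 = w^2 + 3w - 10 = (w + 5)(w - 2).
So |(w^2 + 3w - 6) − 4| = |w + 5|·|w - 2|.
Assume first that |w + 5| < 2, so |w| < 7. Then |w - 2| ≤ 7 + 2 = 9.
Hence |(w^2 + 3w - 6) − 4| ≤ 9|w + 5| < ε provided |w + 5| < ε/9.
Take δ = min(2, ε/9). Then 0 < |w + 5| < δ gives both |w + 5| < 2 and |w + 5| < ε/9, so |(w^2 + 3w - 6) − 4| < ε.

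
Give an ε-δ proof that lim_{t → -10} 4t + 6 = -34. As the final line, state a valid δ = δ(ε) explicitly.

Let ε > 0. We need δ > 0 so that 0 < |t + 10| < δ implies |(4t + 6) + 34| < ε.
|(4t + 6) + 34| = |4t + 40| = 4|t + 10|.
So 4|t + 10| < ε exactly when |t + 10| < ε/4.
Take δ = ε/4. If 0 < |t + 10| < δ then |(4t + 6) + 34| = 4|t + 10| < 4·(ε/4) = ε.

δ = ε/4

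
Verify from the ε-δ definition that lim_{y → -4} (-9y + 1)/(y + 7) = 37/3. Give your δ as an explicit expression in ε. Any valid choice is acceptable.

Fix ε > 0. We want δ > 0 with 0 < |y + 4| < δ ⇒ |(-9y + 1)/(y + 7) − (37/3)| < ε.
Combining over a common denominator, (-9y + 1)/(y + 7) − (37/3) = [(-9y + 1)·3 − 37·(y + 7)] / [3·(y + 7)] = -64(y + 4) / (3(y + 7)).
So |(-9y + 1)/(y + 7) − (37/3)| = 64|y + 4| / (3·|y + 7|).
Restrict δ ≤ 3/2. Then |y + 4| < 3/2 gives |y + 7| = |(y + 4) + 3| ≥ 3 − 3/2 = 3/2.
Hence |(-9y + 1)/(y + 7) − (37/3)| < 64|y + 4|/(3·(3/2)) = (128/9)|y + 4|, which is < ε once |y + 4| < (9/128)ε.
Take δ = min(3/2, (9/128)ε). Then 0 < |y + 4| < δ forces both bounds, so |(-9y + 1)/(y + 7) − (37/3)| < ε.

δ = min(3/2, (9/128)ε)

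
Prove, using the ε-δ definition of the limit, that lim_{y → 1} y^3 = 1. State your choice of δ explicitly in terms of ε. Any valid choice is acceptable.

δ = min(1, ε/7)

Let ε > 0. We seek δ > 0 with 0 < |y − 1| < δ ⇒ |y^3 − 1| < ε.
Factor: y^3 − 1 = (y − 1)(y^2 + y + 1), so |y^3 − 1| = |y − 1|·|y^2 + y + 1|.
Restrict δ ≤ 1. Then |y − 1| < 1 gives |y| < 2, so by the triangle inequality |y^2 + y + 1| ≤ 2^2 + 2 + 1 = 7.
Hence |y^3 − 1| ≤ 7|y − 1|, which is < ε once |y − 1| < ε/7.
Take δ = min(1, ε/7). If 0 < |y − 1| < δ then both bounds hold and |y^3 − 1| ≤ 7|y − 1| < 7·(ε/7) = ε.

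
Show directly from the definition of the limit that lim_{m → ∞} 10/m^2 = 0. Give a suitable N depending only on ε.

N = (10/ε)^{1/2}

Let ε > 0 be given. For m ≥ 1, |10/m^2 − 0| = 10/m^2.
10/m^2 < ε ⇔ m^2 > 10/ε ⇔ m > (10/ε)^{1/2}.
Take N = (10/ε)^{1/2}. Then m > N implies 10/m^2 < ε.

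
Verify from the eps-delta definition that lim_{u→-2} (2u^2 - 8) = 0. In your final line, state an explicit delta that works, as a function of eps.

Fix eps > 0. We want delta > 0 such that 0 < |u + 2| < delta implies |(2u^2 - 8)| < eps.
(2u^2 - 8) = 2u^2 - 8 = (u + 2)(2u - 4).
So |(2u^2 - 8)| = |u + 2|·|2u - 4|.
Require delta ≤ 2. Then |u + 2| < 2 gives |u| < 4, and by the triangle inequality |2u - 4| ≤ 2·4 + 4 = 12.
Hence |(2u^2 - 8)| ≤ 12|u + 2| < eps provided |u + 2| < eps/12.
Choosing delta = min(2, eps/12) ensures both conditions, hence |(2u^2 - 8)| < eps.

delta = min(2, eps/12)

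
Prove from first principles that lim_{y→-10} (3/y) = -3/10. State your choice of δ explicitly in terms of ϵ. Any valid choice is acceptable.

δ = min(5, (50/3)ϵ)

Let ϵ > 0. We seek δ > 0 such that 0 < |y + 10| < δ implies |3/y + 3/10| < ϵ.
|3/y + 3/10| = 3·|-10 − y|/(10·|y|) = 3|y + 10|/(10|y|).
Require δ ≤ 5 so that |y| > 10 − 5 = 5, hence 10|y| > 50.
Then |3/y + 3/10| < 3|y + 10|/50, which is < ϵ when |y + 10| < (50/3)ϵ.
Take δ = min(5, (50/3)ϵ). Then 0 < |y + 10| < δ gives both |y + 10| < 5 and |y + 10| < (50/3)ϵ, so |3/y + 3/10| < ϵ.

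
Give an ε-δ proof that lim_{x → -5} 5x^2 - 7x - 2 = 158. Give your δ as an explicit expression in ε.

δ = min(2, ε/67)

Let ε > 0 be given. We want δ > 0 such that 0 < |x + 5| < δ implies |(5x^2 - 7x - 2) − 158| < ε.
(5x^2 - 7x - 2) − 158 = 5x^2 - 7x - 160 = (x + 5)(5x - 32).
So |(5x^2 - 7x - 2) − 158| = |x + 5|·|5x - 32|.
Assume first that |x + 5| < 2, so |x| < 7. Then |5x - 32| ≤ 5·7 + 32 = 67.
Hence |(5x^2 - 7x - 2) − 158| ≤ 67|x + 5| < ε provided |x + 5| < ε/67.
Choosing δ = min(2, ε/67) ensures both conditions, hence |(5x^2 - 7x - 2) − 158| < ε.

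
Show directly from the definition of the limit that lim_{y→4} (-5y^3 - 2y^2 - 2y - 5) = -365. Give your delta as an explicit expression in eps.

delta = min(1, eps/325)

Fix eps > 0. We want delta > 0 such that 0 < |y − 4| < delta implies |(-5y^3 - 2y^2 - 2y - 5) + 365| < eps.
(-5y^3 - 2y^2 - 2y - 5) + 365 = -5y^3 - 2y^2 - 2y + 360 = (y − 4)(-5y^2 - 22y - 90).
So |(-5y^3 - 2y^2 - 2y - 5) + 365| = |y − 4|·|-5y^2 - 22y - 90|.
Assume first that |y − 4| < 1, so |y| < 5. Then |-5y^2 - 22y - 90| ≤ 5·5^2 + 22·5 + 90 = 325.
Hence |(-5y^3 - 2y^2 - 2y - 5) + 365| ≤ 325|y − 4| < eps provided |y − 4| < eps/325.
Take delta = min(1, eps/325). Then 0 < |y − 4| < delta gives both |y − 4| < 1 and |y − 4| < eps/325, so |(-5y^3 - 2y^2 - 2y - 5) + 365| < eps.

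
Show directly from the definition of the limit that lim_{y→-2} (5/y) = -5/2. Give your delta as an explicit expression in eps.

delta = min(1, (2/5)eps)

Fix eps > 0. We seek delta > 0 such that 0 < |y + 2| < delta implies |5/y + 5/2| < eps.
|5/y + 5/2| = 5·|-2 − y|/(2·|y|) = 5|y + 2|/(2|y|).
Require delta ≤ 1 so that |y| > 2 − 1 = 1, hence 2|y| > 2.
Then |5/y + 5/2| < 5|y + 2|/2, which is < eps when |y + 2| < (2/5)eps.
Take delta = min(1, (2/5)eps). Then 0 < |y + 2| < delta gives both |y + 2| < 1 and |y + 2| < (2/5)eps, so |5/y + 5/2| < eps.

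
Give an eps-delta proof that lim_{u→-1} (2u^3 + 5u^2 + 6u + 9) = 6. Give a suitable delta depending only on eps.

delta = min(1, eps/17)

Let eps > 0. We want delta > 0 such that 0 < |u + 1| < delta implies |(2u^3 + 5u^2 + 6u + 9) − 6| < eps.
(2u^3 + 5u^2 + 6u + 9) − 6 = 2u^3 + 5u^2 + 6u + 3 = (u + 1)(2u^2 + 3u + 3).
So |(2u^3 + 5u^2 + 6u + 9) − 6| = |u + 1|·|2u^2 + 3u + 3|.
Assume first that |u + 1| < 1, so |u| < 2. Then |2u^2 + 3u + 3| ≤ 2·2^2 + 3·2 + 3 = 17.
Hence |(2u^3 + 5u^2 + 6u + 9) − 6| ≤ 17|u + 1| < eps provided |u + 1| < eps/17.
Choosing delta = min(1, eps/17) ensures both conditions, hence |(2u^3 + 5u^2 + 6u + 9) − 6| < eps.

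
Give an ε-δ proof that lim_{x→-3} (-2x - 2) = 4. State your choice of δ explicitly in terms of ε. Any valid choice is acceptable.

Let ε > 0 be given. We need δ > 0 so that 0 < |x + 3| < δ implies |(-2x - 2) − 4| < ε.
|(-2x - 2) − 4| = |-2x - 6| = 2|x + 3|.
Thus it suffices that |x + 3| < ε/2.
Take δ = ε/2. If 0 < |x + 3| < δ then |(-2x - 2) − 4| = 2|x + 3| < 2·(ε/2) = ε.

δ = ε/2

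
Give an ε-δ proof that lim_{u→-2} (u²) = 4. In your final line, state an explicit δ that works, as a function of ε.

Suppose ε > 0. We seek δ > 0 with 0 < |u + 2| < δ ⇒ |u² − 4| < ε.
Factor: u² − 4 = (u + 2)(u - 2), so |u² − 4| = |u + 2|·|u - 2|.
Impose δ ≤ 2 so that |u| < 4; then |u - 2| ≤ 6.
Hence |u² − 4| ≤ 6|u + 2|, which is < ε once |u + 2| < ε/6.
Take δ = min(2, ε/6). If 0 < |u + 2| < δ then both bounds hold and |u² − 4| ≤ 6|u + 2| < 6·(ε/6) = ε.

δ = min(2, ε/6)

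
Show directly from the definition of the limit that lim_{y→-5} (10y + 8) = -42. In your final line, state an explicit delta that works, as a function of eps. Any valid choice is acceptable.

Suppose eps > 0. We need delta > 0 so that 0 < |y + 5| < delta implies |(10y + 8) + 42| < eps.
Since (10y + 8) + 42 = 10(y + 5), we have |(10y + 8) + 42| = 10|y + 5|.
Thus it suffices that |y + 5| < eps/10.
Choosing delta = eps/10 gives |(10y + 8) + 42| = 10|y + 5| < eps whenever |y + 5| < delta.

delta = eps/10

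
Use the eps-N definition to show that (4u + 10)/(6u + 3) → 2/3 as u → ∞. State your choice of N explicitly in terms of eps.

Let eps > 0. We seek N > 0 such that u > N implies |(4u + 10)/(6u + 3) − (2/3)| < eps.
(4u + 10)/(6u + 3) − (2/3) = (6(4u + 10) − 4(6u + 3)) / (6(6u + 3)) = 48/(6(6u + 3)).
For u > 0 we have 6u + 3 > 6u, so |(4u + 10)/(6u + 3) − (2/3)| = 48/(6(6u + 3)) < 48/(6·6u) = (4/3)/u.
Thus |(4u + 10)/(6u + 3) − (2/3)| < eps whenever u > (4/3)/eps.
Take N = (4/3)/eps. If u > N then |(4u + 10)/(6u + 3) − (2/3)| < (4/3)/u < eps.

N = (4/3)/eps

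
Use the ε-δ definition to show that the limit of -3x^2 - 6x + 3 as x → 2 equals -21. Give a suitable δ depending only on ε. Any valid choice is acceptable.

δ = min(1, ε/21)

Let ε > 0. We want δ > 0 such that 0 < |x − 2| < δ implies |(-3x^2 - 6x + 3) + 21| < ε.
(-3x^2 - 6x + 3) + 21 = -3x^2 - 6x + 24 = (x − 2)(-3x - 12).
So |(-3x^2 - 6x + 3) + 21| = |x − 2|·|-3x - 12|.
Require δ ≤ 1. Then |x − 2| < 1 gives |x| < 3, and by the triangle inequality |-3x - 12| ≤ 3·3 + 12 = 21.
Hence |(-3x^2 - 6x + 3) + 21| ≤ 21|x − 2| < ε provided |x − 2| < ε/21.
Take δ = min(1, ε/21). Then 0 < |x − 2| < δ gives both |x − 2| < 1 and |x − 2| < ε/21, so |(-3x^2 - 6x + 3) + 21| < ε.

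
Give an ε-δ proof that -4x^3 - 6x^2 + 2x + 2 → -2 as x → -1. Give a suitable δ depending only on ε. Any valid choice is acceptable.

δ = min(1, ε/24)

Let ε > 0. We want δ > 0 such that 0 < |x + 1| < δ implies |(-4x^3 - 6x^2 + 2x + 2) + 2| < ε.
(-4x^3 - 6x^2 + 2x + 2) + 2 = -4x^3 - 6x^2 + 2x + 4 = (x + 1)(-4x^2 - 2x + 4).
So |(-4x^3 - 6x^2 + 2x + 2) + 2| = |x + 1|·|-4x^2 - 2x + 4|.
Assume first that |x + 1| < 1, so |x| < 2. Then |-4x^2 - 2x + 4| ≤ 4·2^2 + 2·2 + 4 = 24.
Hence |(-4x^3 - 6x^2 + 2x + 2) + 2| ≤ 24|x + 1| < ε provided |x + 1| < ε/24.
Choosing δ = min(1, ε/24) ensures both conditions, hence |(-4x^3 - 6x^2 + 2x + 2) + 2| < ε.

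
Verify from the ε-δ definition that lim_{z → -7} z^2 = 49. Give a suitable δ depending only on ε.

δ = min(1, ε/15)

Let ε > 0 be given. We seek δ > 0 with 0 < |z + 7| < δ ⇒ |z^2 − 49| < ε.
Factor: z^2 − 49 = (z + 7)(z - 7), so |z^2 − 49| = |z + 7|·|z - 7|.
Restrict δ ≤ 1. Then |z + 7| < 1 gives |z| < 8, so by the triangle inequality |z - 7| ≤ 8 + 7 = 15.
Hence |z^2 − 49| ≤ 15|z + 7|, which is < ε once |z + 7| < ε/15.
Take δ = min(1, ε/15). If 0 < |z + 7| < δ then both bounds hold and |z^2 − 49| ≤ 15|z + 7| < 15·(ε/15) = ε.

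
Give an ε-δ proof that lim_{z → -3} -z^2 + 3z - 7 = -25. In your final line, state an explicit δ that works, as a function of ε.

Suppose ε > 0. We want δ > 0 such that 0 < |z + 3| < δ implies |(-z^2 + 3z - 7) + 25| < ε.
(-z^2 + 3z - 7) + 25 = -z^2 + 3z + 18 = (z + 3)(-z + 6).
So |(-z^2 + 3z - 7) + 25| = |z + 3|·|-z + 6|.
Assume first that |z + 3| < 2, so |z| < 5. Then |-z + 6| ≤ 5 + 6 = 11.
Hence |(-z^2 + 3z - 7) + 25| ≤ 11|z + 3| < ε provided |z + 3| < ε/11.
Take δ = min(2, ε/11). Then 0 < |z + 3| < δ gives both |z + 3| < 2 and |z + 3| < ε/11, so |(-z^2 + 3z - 7) + 25| < ε.

δ = min(2, ε/11)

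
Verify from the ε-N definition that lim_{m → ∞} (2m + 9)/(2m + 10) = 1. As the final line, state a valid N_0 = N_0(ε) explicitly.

N_0 = (1/2)/ε

Fix ε > 0. For m ≥ 1, |(2m + 9)/(2m + 10) − 1| = |-2|/(2(2m + 10)) = 2/(2(2m + 10)).
Since 2m + 10 ≥ 2m for m ≥ 1, this is ≤ 2/(2·2m) = (1/2)/m.
So |(2m + 9)/(2m + 10) − 1| < ε whenever m > (1/2)/ε.
Take N_0 = (1/2)/ε. If m > N_0 then |(2m + 9)/(2m + 10) − 1| ≤ (1/2)/m < ε.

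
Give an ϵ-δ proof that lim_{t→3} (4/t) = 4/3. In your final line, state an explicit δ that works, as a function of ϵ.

δ = min(3/2, (9/8)ϵ)

Suppose ϵ > 0. We seek δ > 0 such that 0 < |t − 3| < δ implies |4/t − (4/3)| < ϵ.
|4/t − (4/3)| = 4·|3 − t|/(3·|t|) = 4|t − 3|/(3|t|).
Restrict δ ≤ 3/2. Then |t − 3| < 3/2 gives |t| > 3/2, so 3|t| > 9/2.
Then |4/t − (4/3)| < 4|t − 3|/(9/2), which is < ϵ when |t − 3| < (9/8)ϵ.
Take δ = min(3/2, (9/8)ϵ). Then 0 < |t − 3| < δ gives both |t − 3| < 3/2 and |t − 3| < (9/8)ϵ, so |4/t − (4/3)| < ϵ.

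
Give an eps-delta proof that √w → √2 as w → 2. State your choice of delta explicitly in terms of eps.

delta = min(2, √2·eps)

Let eps > 0 be given. We want delta > 0 such that 0 < |w − 2| < delta implies |√w − √2| < eps.
Multiplying by the conjugate, |√w − √2| = |w − 2|/(√w + √2).
Restrict delta ≤ 2 so that |w − 2| < 2 forces w > 0, and then √w + √2 > √2.
Hence |√w − √2| < |w − 2|/√2, which is < eps once |w − 2| < √2·eps.
Take delta = min(2, √2·eps). If 0 < |w − 2| < delta then w > 0 and |√w − √2| < |w − 2|/√2 < eps.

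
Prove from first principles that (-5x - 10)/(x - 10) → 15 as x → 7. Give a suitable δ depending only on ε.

δ = min(3/2, (3/40)ε)

Let ε > 0. We want δ > 0 with 0 < |x − 7| < δ ⇒ |(-5x - 10)/(x - 10) − 15| < ε.
Combining over a common denominator, (-5x - 10)/(x - 10) − 15 = [(-5x - 10)·(-3) − (-45)·(x - 10)] / [(-3)·(x - 10)] = 60(x − 7) / ((-3)(x - 10)).
So |(-5x - 10)/(x - 10) − 15| = 60|x − 7| / (3·|x − 10|).
Require δ ≤ 3/2, so |x − 10| ≥ |-3| − |x − 7| > 3 − 3/2 = 3/2.
Hence |(-5x - 10)/(x - 10) − 15| < 60|x − 7|/(3·(3/2)) = (40/3)|x − 7|, which is < ε once |x − 7| < (3/40)ε.
Take δ = min(3/2, (3/40)ε). Then 0 < |x − 7| < δ forces both bounds, so |(-5x - 10)/(x - 10) − 15| < ε.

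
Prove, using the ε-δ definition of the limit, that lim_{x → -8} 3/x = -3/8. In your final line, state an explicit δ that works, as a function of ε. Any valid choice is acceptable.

δ = min(4, (32/3)ε)

Let ε > 0 be given. We seek δ > 0 such that 0 < |x + 8| < δ implies |3/x + 3/8| < ε.
|3/x + 3/8| = 3·|-8 − x|/(8·|x|) = 3|x + 8|/(8|x|).
Restrict δ ≤ 4. Then |x + 8| < 4 gives |x| > 4, so 8|x| > 32.
Then |3/x + 3/8| < 3|x + 8|/32, which is < ε when |x + 8| < (32/3)ε.
Take δ = min(4, (32/3)ε). Then 0 < |x + 8| < δ gives both |x + 8| < 4 and |x + 8| < (32/3)ε, so |3/x + 3/8| < ε.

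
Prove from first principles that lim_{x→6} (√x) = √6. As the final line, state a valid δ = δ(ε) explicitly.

δ = min(6, √6·ε)

Let ε > 0 be given. We want δ > 0 such that 0 < |x − 6| < δ implies |√x − √6| < ε.
Rationalise: √x − √6 = (x − 6)/(√x + √6), so |√x − √6| = |x − 6|/(√x + √6).
Restrict δ ≤ 6 so that |x − 6| < 6 forces x > 0, and then √x + √6 > √6.
Hence |√x − √6| < |x − 6|/√6, which is < ε once |x − 6| < √6·ε.
Take δ = min(6, √6·ε). If 0 < |x − 6| < δ then x > 0 and |√x − √6| < |x − 6|/√6 < ε.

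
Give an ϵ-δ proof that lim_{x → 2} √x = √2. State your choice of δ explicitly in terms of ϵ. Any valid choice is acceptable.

Suppose ϵ > 0. We want δ > 0 such that 0 < |x − 2| < δ implies |√x − √2| < ϵ.
Rationalise: √x − √2 = (x − 2)/(√x + √2), so |√x − √2| = |x − 2|/(√x + √2).
Restrict δ ≤ 2 so that |x − 2| < 2 forces x > 0, and then √x + √2 > √2.
Hence |√x − √2| < |x − 2|/√2, which is < ϵ once |x − 2| < √2·ϵ.
Take δ = min(2, √2·ϵ). If 0 < |x − 2| < δ then x > 0 and |√x − √2| < |x − 2|/√2 < ϵ.

δ = min(2, √2·ϵ)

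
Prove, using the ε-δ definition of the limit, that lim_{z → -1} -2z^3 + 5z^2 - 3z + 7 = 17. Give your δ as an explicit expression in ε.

δ = min(2, ε/49)

Let ε > 0 be given. We want δ > 0 such that 0 < |z + 1| < δ implies |(-2z^3 + 5z^2 - 3z + 7) − 17| < ε.
(-2z^3 + 5z^2 - 3z + 7) − 17 = -2z^3 + 5z^2 - 3z - 10 = (z + 1)(-2z^2 + 7z - 10).
So |(-2z^3 + 5z^2 - 3z + 7) − 17| = |z + 1|·|-2z^2 + 7z - 10|.
Assume first that |z + 1| < 2, so |z| < 3. Then |-2z^2 + 7z - 10| ≤ 2·3^2 + 7·3 + 10 = 49.
Hence |(-2z^3 + 5z^2 - 3z + 7) − 17| ≤ 49|z + 1| < ε provided |z + 1| < ε/49.
Choosing δ = min(2, ε/49) ensures both conditions, hence |(-2z^3 + 5z^2 - 3z + 7) − 17| < ε.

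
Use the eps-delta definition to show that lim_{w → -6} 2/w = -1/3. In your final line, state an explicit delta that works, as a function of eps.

delta = min(3, 9eps)

Let eps > 0. We seek delta > 0 such that 0 < |w + 6| < delta implies |2/w + 1/3| < eps.
|2/w + 1/3| = 2·|-6 − w|/(6·|w|) = 2|w + 6|/(6|w|).
Require delta ≤ 3 so that |w| > 6 − 3 = 3, hence 6|w| > 18.
Then |2/w + 1/3| < 2|w + 6|/18, which is < eps when |w + 6| < 9eps.
Take delta = min(3, 9eps). Then 0 < |w + 6| < delta gives both |w + 6| < 3 and |w + 6| < 9eps, so |2/w + 1/3| < eps.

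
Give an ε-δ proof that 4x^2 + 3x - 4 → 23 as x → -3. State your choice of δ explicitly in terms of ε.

δ = min(1, ε/25)

Let ε > 0 be given. We want δ > 0 such that 0 < |x + 3| < δ implies |(4x^2 + 3x - 4) − 23| < ε.
(4x^2 + 3x - 4) − 23 = 4x^2 + 3x - 27 = (x + 3)(4x - 9).
So |(4x^2 + 3x - 4) − 23| = |x + 3|·|4x - 9|.
Assume first that |x + 3| < 1, so |x| < 4. Then |4x - 9| ≤ 4·4 + 9 = 25.
Hence |(4x^2 + 3x - 4) − 23| ≤ 25|x + 3| < ε provided |x + 3| < ε/25.
Choosing δ = min(1, ε/25) ensures both conditions, hence |(4x^2 + 3x - 4) − 23| < ε.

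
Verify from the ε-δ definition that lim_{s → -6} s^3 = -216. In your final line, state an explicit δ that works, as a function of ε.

Suppose ε > 0. We seek δ > 0 with 0 < |s + 6| < δ ⇒ |s^3 + 216| < ε.
Factor: s^3 + 216 = (s + 6)(s^2 - 6s + 36), so |s^3 + 216| = |s + 6|·|s^2 - 6s + 36|.
Impose δ ≤ 1 so that |s| < 7; then |s^2 - 6s + 36| ≤ 127.
Hence |s^3 + 216| ≤ 127|s + 6|, which is < ε once |s + 6| < ε/127.
Take δ = min(1, ε/127). If 0 < |s + 6| < δ then both bounds hold and |s^3 + 216| ≤ 127|s + 6| < 127·(ε/127) = ε.

δ = min(1, ε/127)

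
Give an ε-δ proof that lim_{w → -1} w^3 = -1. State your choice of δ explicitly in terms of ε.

Let ε > 0 be given. We seek δ > 0 with 0 < |w + 1| < δ ⇒ |w^3 + 1| < ε.
Factor: w^3 + 1 = (w + 1)(w^2 - w + 1), so |w^3 + 1| = |w + 1|·|w^2 - w + 1|.
Impose δ ≤ 1 so that |w| < 2; then |w^2 - w + 1| ≤ 7.
Hence |w^3 + 1| ≤ 7|w + 1|, which is < ε once |w + 1| < ε/7.
Take δ = min(1, ε/7). If 0 < |w + 1| < δ then both bounds hold and |w^3 + 1| ≤ 7|w + 1| < 7·(ε/7) = ε.

δ = min(1, ε/7)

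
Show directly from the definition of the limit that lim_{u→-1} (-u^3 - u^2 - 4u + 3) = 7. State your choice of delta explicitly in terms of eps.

Let eps > 0. We want delta > 0 such that 0 < |u + 1| < delta implies |(-u^3 - u^2 - 4u + 3) − 7| < eps.
(-u^3 - u^2 - 4u + 3) − 7 = -u^3 - u^2 - 4u - 4 = (u + 1)(-u^2 - 4).
So |(-u^3 - u^2 - 4u + 3) − 7| = |u + 1|·|-u^2 - 4|.
Require delta ≤ 1. Then |u + 1| < 1 gives |u| < 2, and by the triangle inequality |-u^2 - 4| ≤ 2^2 + 4 = 8.
Hence |(-u^3 - u^2 - 4u + 3) − 7| ≤ 8|u + 1| < eps provided |u + 1| < eps/8.
Take delta = min(1, eps/8). Then 0 < |u + 1| < delta gives both |u + 1| < 1 and |u + 1| < eps/8, so |(-u^3 - u^2 - 4u + 3) − 7| < eps.

delta = min(1, eps/8)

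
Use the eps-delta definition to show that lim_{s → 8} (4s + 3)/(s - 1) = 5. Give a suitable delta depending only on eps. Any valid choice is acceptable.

delta = min(7/2, (7/2)eps)

Let eps > 0. We want delta > 0 with 0 < |s − 8| < delta ⇒ |(4s + 3)/(s - 1) − 5| < eps.
Combining over a common denominator, (4s + 3)/(s - 1) − 5 = [(4s + 3)·7 − 35·(s - 1)] / [7·(s - 1)] = -7(s − 8) / (7(s - 1)).
So |(4s + 3)/(s - 1) − 5| = 7|s − 8| / (7·|s − 1|).
Require delta ≤ 7/2, so |s − 1| ≥ |7| − |s − 8| > 7 − 7/2 = 7/2.
Hence |(4s + 3)/(s - 1) − 5| < 7|s − 8|/(7·(7/2)) = (2/7)|s − 8|, which is < eps once |s − 8| < (7/2)eps.
Take delta = min(7/2, (7/2)eps). Then 0 < |s − 8| < delta forces both bounds, so |(4s + 3)/(s - 1) − 5| < eps.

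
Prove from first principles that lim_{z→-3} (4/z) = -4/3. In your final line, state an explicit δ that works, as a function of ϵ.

δ = min(3/2, (9/8)ϵ)

Suppose ϵ > 0. We seek δ > 0 such that 0 < |z + 3| < δ implies |4/z + 4/3| < ϵ.
|4/z + 4/3| = 4·|-3 − z|/(3·|z|) = 4|z + 3|/(3|z|).
Restrict δ ≤ 3/2. Then |z + 3| < 3/2 gives |z| > 3/2, so 3|z| > 9/2.
Then |4/z + 4/3| < 4|z + 3|/(9/2), which is < ϵ when |z + 3| < (9/8)ϵ.
Take δ = min(3/2, (9/8)ϵ). Then 0 < |z + 3| < δ gives both |z + 3| < 3/2 and |z + 3| < (9/8)ϵ, so |4/z + 4/3| < ϵ.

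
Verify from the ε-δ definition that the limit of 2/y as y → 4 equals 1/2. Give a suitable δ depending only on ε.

Let ε > 0. We seek δ > 0 such that 0 < |y − 4| < δ implies |2/y − (1/2)| < ε.
|2/y − (1/2)| = 2·|4 − y|/(4·|y|) = 2|y − 4|/(4|y|).
Require δ ≤ 2 so that |y| > 4 − 2 = 2, hence 4|y| > 8.
Then |2/y − (1/2)| < 2|y − 4|/8, which is < ε when |y − 4| < 4ε.
Take δ = min(2, 4ε). Then 0 < |y − 4| < δ gives both |y − 4| < 2 and |y − 4| < 4ε, so |2/y − (1/2)| < ε.

δ = min(2, 4ε)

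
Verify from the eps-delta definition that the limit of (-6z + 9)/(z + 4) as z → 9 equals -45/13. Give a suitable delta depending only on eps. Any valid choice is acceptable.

Fix eps > 0. We want delta > 0 with 0 < |z − 9| < delta ⇒ |(-6z + 9)/(z + 4) + 45/13| < eps.
Combining over a common denominator, (-6z + 9)/(z + 4) + 45/13 = [(-6z + 9)·13 − (-45)·(z + 4)] / [13·(z + 4)] = -33(z − 9) / (13(z + 4)).
So |(-6z + 9)/(z + 4) + 45/13| = 33|z − 9| / (13·|z + 4|).
Require delta ≤ 13/2, so |z + 4| ≥ |13| − |z − 9| > 13 − 13/2 = 13/2.
Hence |(-6z + 9)/(z + 4) + 45/13| < 33|z − 9|/(13·(13/2)) = (66/169)|z − 9|, which is < eps once |z − 9| < (169/66)eps.
Take delta = min(13/2, (169/66)eps). Then 0 < |z − 9| < delta forces both bounds, so |(-6z + 9)/(z + 4) + 45/13| < eps.

delta = min(13/2, (169/66)eps)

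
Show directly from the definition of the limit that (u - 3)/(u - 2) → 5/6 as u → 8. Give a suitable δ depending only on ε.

δ = min(3, 18ε)

Let ε > 0. We want δ > 0 with 0 < |u − 8| < δ ⇒ |(u - 3)/(u - 2) − (5/6)| < ε.
Combining over a common denominator, (u - 3)/(u - 2) − (5/6) = [(u - 3)·6 − 5·(u - 2)] / [6·(u - 2)] = 1(u − 8) / (6(u - 2)).
So |(u - 3)/(u - 2) − (5/6)| = |u − 8| / (6·|u − 2|).
Restrict δ ≤ 3. Then |u − 8| < 3 gives |u − 2| = |(u − 8) + 6| ≥ 6 − 3 = 3.
Hence |(u - 3)/(u - 2) − (5/6)| < |u − 8|/(6·3) = (1/18)|u − 8|, which is < ε once |u − 8| < 18ε.
Take δ = min(3, 18ε). Then 0 < |u − 8| < δ forces both bounds, so |(u - 3)/(u - 2) − (5/6)| < ε.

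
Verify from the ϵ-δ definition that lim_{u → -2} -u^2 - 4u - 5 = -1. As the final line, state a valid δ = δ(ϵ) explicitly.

δ = min(1, ϵ/5)

Let ϵ > 0 be given. We want δ > 0 such that 0 < |u + 2| < δ implies |(-u^2 - 4u - 5) + 1| < ϵ.
(-u^2 - 4u - 5) + 1 = -u^2 - 4u - 4 = (u + 2)(-u - 2).
So |(-u^2 - 4u - 5) + 1| = |u + 2|·|-u - 2|.
Require δ ≤ 1. Then |u + 2| < 1 gives |u| < 3, and by the triangle inequality |-u - 2| ≤ 3 + 2 = 5.
Hence |(-u^2 - 4u - 5) + 1| ≤ 5|u + 2| < ϵ provided |u + 2| < ϵ/5.
Take δ = min(1, ϵ/5). Then 0 < |u + 2| < δ gives both |u + 2| < 1 and |u + 2| < ϵ/5, so |(-u^2 - 4u - 5) + 1| < ϵ.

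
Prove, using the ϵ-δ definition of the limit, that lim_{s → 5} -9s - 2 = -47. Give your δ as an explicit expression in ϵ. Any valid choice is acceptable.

δ = ϵ/9

Let ϵ > 0 be given. We need δ > 0 so that 0 < |s − 5| < δ implies |(-9s - 2) + 47| < ϵ.
|(-9s - 2) + 47| = |-9s + 45| = 9|s − 5|.
Thus it suffices that |s − 5| < ϵ/9.
Take δ = ϵ/9. If 0 < |s − 5| < δ then |(-9s - 2) + 47| = 9|s − 5| < 9·(ϵ/9) = ϵ.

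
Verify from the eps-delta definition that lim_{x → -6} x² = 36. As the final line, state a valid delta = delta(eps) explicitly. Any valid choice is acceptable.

delta = min(1, eps/13)

Let eps > 0 be given. We seek delta > 0 with 0 < |x + 6| < delta ⇒ |x² − 36| < eps.
Factor: x² − 36 = (x + 6)(x - 6), so |x² − 36| = |x + 6|·|x - 6|.
Restrict delta ≤ 1. Then |x + 6| < 1 gives |x| < 7, so by the triangle inequality |x - 6| ≤ 7 + 6 = 13.
Hence |x² − 36| ≤ 13|x + 6|, which is < eps once |x + 6| < eps/13.
Take delta = min(1, eps/13). If 0 < |x + 6| < delta then both bounds hold and |x² − 36| ≤ 13|x + 6| < 13·(eps/13) = eps.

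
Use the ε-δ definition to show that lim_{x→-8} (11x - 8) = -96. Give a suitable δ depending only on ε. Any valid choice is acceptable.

Let ε > 0 be given. We need δ > 0 so that 0 < |x + 8| < δ implies |(11x - 8) + 96| < ε.
Since (11x - 8) + 96 = 11(x + 8), we have |(11x - 8) + 96| = 11|x + 8|.
So 11|x + 8| < ε exactly when |x + 8| < ε/11.
Take δ = ε/11. If 0 < |x + 8| < δ then |(11x - 8) + 96| = 11|x + 8| < 11·(ε/11) = ε.

δ = ε/11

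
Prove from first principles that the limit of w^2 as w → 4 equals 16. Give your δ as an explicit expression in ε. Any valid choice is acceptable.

Suppose ε > 0. We seek δ > 0 with 0 < |w − 4| < δ ⇒ |w^2 − 16| < ε.
Factor: w^2 − 16 = (w − 4)(w + 4), so |w^2 − 16| = |w − 4|·|w + 4|.
Impose δ ≤ 2 so that |w| < 6; then |w + 4| ≤ 10.
Hence |w^2 − 16| ≤ 10|w − 4|, which is < ε once |w − 4| < ε/10.
Take δ = min(2, ε/10). If 0 < |w − 4| < δ then both bounds hold and |w^2 − 16| ≤ 10|w − 4| < 10·(ε/10) = ε.

δ = min(2, ε/10)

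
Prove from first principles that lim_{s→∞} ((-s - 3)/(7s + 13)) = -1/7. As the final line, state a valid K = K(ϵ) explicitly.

Suppose ϵ > 0. We seek K > 0 such that s > K implies |(-s - 3)/(7s + 13) + 1/7| < ϵ.
(-s - 3)/(7s + 13) + 1/7 = (7(-s - 3) − (-1)(7s + 13)) / (7(7s + 13)) = -8/(7(7s + 13)).
For s > 0 we have 7s + 13 > 7s, so |(-s - 3)/(7s + 13) + 1/7| = 8/(7(7s + 13)) < 8/(7·7s) = (8/49)/s.
Thus |(-s - 3)/(7s + 13) + 1/7| < ϵ whenever s > (8/49)/ϵ.
Take K = (8/49)/ϵ. If s > K then |(-s - 3)/(7s + 13) + 1/7| < (8/49)/s < ϵ.

K = (8/49)/ϵ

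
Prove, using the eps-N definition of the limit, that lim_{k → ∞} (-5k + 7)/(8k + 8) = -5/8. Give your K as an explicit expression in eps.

Suppose eps > 0. For k ≥ 1, |(-5k + 7)/(8k + 8) + 5/8| = |96|/(8(8k + 8)) = 96/(8(8k + 8)).
Since 8k + 8 ≥ 8k for k ≥ 1, this is ≤ 96/(8·8k) = (3/2)/k.
So |(-5k + 7)/(8k + 8) + 5/8| < eps whenever k > (3/2)/eps.
Take K = (3/2)/eps. If k > K then |(-5k + 7)/(8k + 8) + 5/8| ≤ (3/2)/k < eps.

K = (3/2)/eps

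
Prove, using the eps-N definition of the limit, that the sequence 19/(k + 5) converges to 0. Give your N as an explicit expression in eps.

Fix eps > 0. For k ≥ 1, |19/(k + 5) − 0| = 19/(k + 5) ≤ 19/k.
We need 19/k < eps, i.e. k > 19/eps.
Take N = 19/eps. If k > N then |19/(k + 5)| ≤ 19/k < eps.

N = 19/eps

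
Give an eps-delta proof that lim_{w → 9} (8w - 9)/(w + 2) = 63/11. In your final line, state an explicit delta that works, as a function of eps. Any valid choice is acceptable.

delta = min(11/2, (121/50)eps)

Suppose eps > 0. We want delta > 0 with 0 < |w − 9| < delta ⇒ |(8w - 9)/(w + 2) − (63/11)| < eps.
Combining over a common denominator, (8w - 9)/(w + 2) − (63/11) = [(8w - 9)·11 − 63·(w + 2)] / [11·(w + 2)] = 25(w − 9) / (11(w + 2)).
So |(8w - 9)/(w + 2) − (63/11)| = 25|w − 9| / (11·|w + 2|).
Require delta ≤ 11/2, so |w + 2| ≥ |11| − |w − 9| > 11 − 11/2 = 11/2.
Hence |(8w - 9)/(w + 2) − (63/11)| < 25|w − 9|/(11·(11/2)) = (50/121)|w − 9|, which is < eps once |w − 9| < (121/50)eps.
Take delta = min(11/2, (121/50)eps). Then 0 < |w − 9| < delta forces both bounds, so |(8w - 9)/(w + 2) − (63/11)| < eps.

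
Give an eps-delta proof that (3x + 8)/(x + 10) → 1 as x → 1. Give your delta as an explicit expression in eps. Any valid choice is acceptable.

delta = min(11/2, (11/4)eps)

Fix eps > 0. We want delta > 0 with 0 < |x − 1| < delta ⇒ |(3x + 8)/(x + 10) − 1| < eps.
Combining over a common denominator, (3x + 8)/(x + 10) − 1 = [(3x + 8)·11 − 11·(x + 10)] / [11·(x + 10)] = 22(x − 1) / (11(x + 10)).
So |(3x + 8)/(x + 10) − 1| = 22|x − 1| / (11·|x + 10|).
Require delta ≤ 11/2, so |x + 10| ≥ |11| − |x − 1| > 11 − 11/2 = 11/2.
Hence |(3x + 8)/(x + 10) − 1| < 22|x − 1|/(11·(11/2)) = (4/11)|x − 1|, which is < eps once |x − 1| < (11/4)eps.
Take delta = min(11/2, (11/4)eps). Then 0 < |x − 1| < delta forces both bounds, so |(3x + 8)/(x + 10) − 1| < eps.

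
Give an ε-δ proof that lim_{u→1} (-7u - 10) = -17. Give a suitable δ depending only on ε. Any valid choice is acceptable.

Suppose ε > 0. We need δ > 0 so that 0 < |u − 1| < δ implies |(-7u - 10) + 17| < ε.
|(-7u - 10) + 17| = |-7u + 7| = 7|u − 1|.
Thus it suffices that |u − 1| < ε/7.
Choosing δ = ε/7 gives |(-7u - 10) + 17| = 7|u − 1| < ε whenever |u − 1| < δ.

δ = ε/7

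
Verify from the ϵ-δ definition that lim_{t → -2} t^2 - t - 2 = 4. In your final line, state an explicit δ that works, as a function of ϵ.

Fix ϵ > 0. We want δ > 0 such that 0 < |t + 2| < δ implies |(t^2 - t - 2) − 4| < ϵ.
(t^2 - t - 2) − 4 = t^2 - t - 6 = (t + 2)(t - 3).
So |(t^2 - t - 2) − 4| = |t + 2|·|t - 3|.
Assume first that |t + 2| < 2, so |t| < 4. Then |t - 3| ≤ 4 + 3 = 7.
Hence |(t^2 - t - 2) − 4| ≤ 7|t + 2| < ϵ provided |t + 2| < ϵ/7.
Choosing δ = min(2, ϵ/7) ensures both conditions, hence |(t^2 - t - 2) − 4| < ϵ.

δ = min(2, ϵ/7)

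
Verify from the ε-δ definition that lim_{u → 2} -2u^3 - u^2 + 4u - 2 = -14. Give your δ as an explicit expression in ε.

Fix ε > 0. We want δ > 0 such that 0 < |u − 2| < δ implies |(-2u^3 - u^2 + 4u - 2) + 14| < ε.
(-2u^3 - u^2 + 4u - 2) + 14 = -2u^3 - u^2 + 4u + 12 = (u − 2)(-2u^2 - 5u - 6).
So |(-2u^3 - u^2 + 4u - 2) + 14| = |u − 2|·|-2u^2 - 5u - 6|.
Require δ ≤ 1. Then |u − 2| < 1 gives |u| < 3, and by the triangle inequality |-2u^2 - 5u - 6| ≤ 2·3^2 + 5·3 + 6 = 39.
Hence |(-2u^3 - u^2 + 4u - 2) + 14| ≤ 39|u − 2| < ε provided |u − 2| < ε/39.
Take δ = min(1, ε/39). Then 0 < |u − 2| < δ gives both |u − 2| < 1 and |u − 2| < ε/39, so |(-2u^3 - u^2 + 4u - 2) + 14| < ε.

δ = min(1, ε/39)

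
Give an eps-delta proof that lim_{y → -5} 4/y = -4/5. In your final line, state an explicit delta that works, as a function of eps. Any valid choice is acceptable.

Fix eps > 0. We seek delta > 0 such that 0 < |y + 5| < delta implies |4/y + 4/5| < eps.
|4/y + 4/5| = 4·|-5 − y|/(5·|y|) = 4|y + 5|/(5|y|).
Require delta ≤ 5/2 so that |y| > 5 − 5/2 = 5/2, hence 5|y| > 25/2.
Then |4/y + 4/5| < 4|y + 5|/(25/2), which is < eps when |y + 5| < (25/8)eps.
Take delta = min(5/2, (25/8)eps). Then 0 < |y + 5| < delta gives both |y + 5| < 5/2 and |y + 5| < (25/8)eps, so |4/y + 4/5| < eps.

delta = min(5/2, (25/8)eps)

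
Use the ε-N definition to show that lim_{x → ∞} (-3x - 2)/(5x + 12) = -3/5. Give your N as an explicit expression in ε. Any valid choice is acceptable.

Let ε > 0. We seek N > 0 such that x > N implies |(-3x - 2)/(5x + 12) + 3/5| < ε.
(-3x - 2)/(5x + 12) + 3/5 = (5(-3x - 2) − (-3)(5x + 12)) / (5(5x + 12)) = 26/(5(5x + 12)).
For x > 0 we have 5x + 12 > 5x, so |(-3x - 2)/(5x + 12) + 3/5| = 26/(5(5x + 12)) < 26/(5·5x) = (26/25)/x.
Thus |(-3x - 2)/(5x + 12) + 3/5| < ε whenever x > (26/25)/ε.
Take N = (26/25)/ε. If x > N then |(-3x - 2)/(5x + 12) + 3/5| < (26/25)/x < ε.

N = (26/25)/ε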